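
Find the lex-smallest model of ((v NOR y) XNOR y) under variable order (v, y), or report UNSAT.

v=1, y=0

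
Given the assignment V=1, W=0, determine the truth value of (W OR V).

Substituting: (0 OR 1)
= 1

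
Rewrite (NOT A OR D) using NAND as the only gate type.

(((A NAND A) NAND (A NAND A)) NAND (D NAND D))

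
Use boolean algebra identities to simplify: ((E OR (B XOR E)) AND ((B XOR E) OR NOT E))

By distribution ((E OR v) AND (E OR NOT v) = E):
= (B XOR E)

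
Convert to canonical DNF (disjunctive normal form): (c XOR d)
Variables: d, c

(NOT d AND c) OR (d AND NOT c)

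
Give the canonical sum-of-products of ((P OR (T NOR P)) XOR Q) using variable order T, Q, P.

Σm(0, 1, 5, 6) = (NOT T AND NOT Q AND NOT P) OR (NOT T AND NOT Q AND P) OR (T AND NOT Q AND P) OR (T AND Q AND NOT P)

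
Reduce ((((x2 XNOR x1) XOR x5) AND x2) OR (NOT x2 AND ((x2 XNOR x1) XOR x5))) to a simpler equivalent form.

By distribution ((E AND v) OR (E AND NOT v) = E):
= ((x2 XNOR x1) XOR x5)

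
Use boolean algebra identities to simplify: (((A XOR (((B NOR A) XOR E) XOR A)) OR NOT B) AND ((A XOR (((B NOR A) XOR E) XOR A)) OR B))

By distribution ((E OR v) AND (E OR NOT v) = E) then XOR self-cancellation ((E XOR v) XOR v = E):
= ((B NOR A) XOR E)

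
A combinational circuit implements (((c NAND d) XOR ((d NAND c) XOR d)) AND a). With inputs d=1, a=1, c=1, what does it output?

Substituting: (((1 NAND 1) XOR ((1 NAND 1) XOR 1)) AND 1)
= 1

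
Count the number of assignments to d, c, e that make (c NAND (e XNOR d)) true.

Satisfying assignments: (0,0,0), (0,0,1), (0,1,1), (1,0,0), (1,0,1), (1,1,0)
Count: 6 out of 8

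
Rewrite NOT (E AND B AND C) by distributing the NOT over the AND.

NOT E OR NOT B OR NOT C
De Morgan's: NOT(AND of terms) = OR of negations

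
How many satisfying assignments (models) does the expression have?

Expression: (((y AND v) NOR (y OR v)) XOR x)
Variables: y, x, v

Satisfying assignments: (0,0,0), (0,1,1), (1,1,0), (1,1,1)
Count: 4 out of 8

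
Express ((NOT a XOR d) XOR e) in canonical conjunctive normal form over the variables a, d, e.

(a OR d OR NOT e) AND (a OR NOT d OR e) AND (NOT a OR d OR e) AND (NOT a OR NOT d OR NOT e)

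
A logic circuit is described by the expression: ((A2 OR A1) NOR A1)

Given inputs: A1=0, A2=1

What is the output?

Substituting: ((1 OR 0) NOR 0)
= 0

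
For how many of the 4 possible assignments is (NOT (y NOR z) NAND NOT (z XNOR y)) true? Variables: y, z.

Satisfying assignments: (0,0), (1,1)
Count: 2 out of 4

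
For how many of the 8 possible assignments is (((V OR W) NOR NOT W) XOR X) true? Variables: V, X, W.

Satisfying assignments: (0,1,0), (0,1,1), (1,1,0), (1,1,1)
Count: 4 out of 8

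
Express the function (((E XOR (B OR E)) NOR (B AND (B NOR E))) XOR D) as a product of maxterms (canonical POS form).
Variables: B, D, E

ΠM(2, 3, 4, 7) = (B OR NOT D OR E) AND (B OR NOT D OR NOT E) AND (NOT B OR D OR E) AND (NOT B OR NOT D OR NOT E)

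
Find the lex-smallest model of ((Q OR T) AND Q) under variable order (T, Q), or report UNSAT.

T=0, Q=1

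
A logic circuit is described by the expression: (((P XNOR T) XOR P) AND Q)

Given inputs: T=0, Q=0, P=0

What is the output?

Substituting: (((0 XNOR 0) XOR 0) AND 0)
= 0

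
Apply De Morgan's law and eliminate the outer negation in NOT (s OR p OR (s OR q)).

NOT s AND NOT p AND NOT (s OR q)
De Morgan's: NOT(OR of terms) = AND of negations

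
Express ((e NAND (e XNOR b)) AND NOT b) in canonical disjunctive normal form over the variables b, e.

(NOT b AND NOT e) OR (NOT b AND e)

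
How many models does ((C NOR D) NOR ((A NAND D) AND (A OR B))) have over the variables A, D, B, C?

Satisfying assignments: (0,0,0,1), (0,1,0,0), (0,1,0,1), (1,1,0,0), (1,1,0,1), (1,1,1,0), (1,1,1,1)
Count: 7 out of 16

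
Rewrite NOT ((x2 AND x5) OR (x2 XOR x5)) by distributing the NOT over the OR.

NOT (x2 AND x5) AND NOT (x2 XOR x5)
De Morgan's: NOT(OR of terms) = AND of negations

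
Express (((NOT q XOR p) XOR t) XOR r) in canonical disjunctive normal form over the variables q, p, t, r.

(NOT q AND NOT p AND NOT t AND NOT r) OR (NOT q AND NOT p AND t AND r) OR (NOT q AND p AND NOT t AND r) OR (NOT q AND p AND t AND NOT r) OR (q AND NOT p AND NOT t AND r) OR (q AND NOT p AND t AND NOT r) OR (q AND p AND NOT t AND NOT r) OR (q AND p AND t AND r)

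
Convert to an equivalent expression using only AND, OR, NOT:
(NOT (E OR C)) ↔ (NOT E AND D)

((NOT (E OR C)) AND (NOT E AND D)) OR ((E OR C) AND NOT (NOT E AND D))
(Biconditional = both true or both false)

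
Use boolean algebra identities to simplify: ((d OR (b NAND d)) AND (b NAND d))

By absorption (E AND (E OR v) = E):
= (b NAND d)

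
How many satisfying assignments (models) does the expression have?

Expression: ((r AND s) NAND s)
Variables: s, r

Satisfying assignments: (0,0), (0,1), (1,0)
Count: 3 out of 4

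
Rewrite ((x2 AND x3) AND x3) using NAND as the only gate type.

((((x2 NAND x3) NAND (x2 NAND x3)) NAND x3) NAND (((x2 NAND x3) NAND (x2 NAND x3)) NAND x3))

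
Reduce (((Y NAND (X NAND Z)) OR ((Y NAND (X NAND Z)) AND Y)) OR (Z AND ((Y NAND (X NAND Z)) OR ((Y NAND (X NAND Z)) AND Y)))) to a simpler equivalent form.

By absorption (E OR (E AND v) = E) then absorption (E OR (E AND v) = E):
= (Y NAND (X NAND Z))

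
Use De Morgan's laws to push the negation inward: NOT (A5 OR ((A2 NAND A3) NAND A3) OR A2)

NOT A5 AND NOT ((A2 NAND A3) NAND A3) AND NOT A2
De Morgan's: NOT(OR of terms) = AND of negations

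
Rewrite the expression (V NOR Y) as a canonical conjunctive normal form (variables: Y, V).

(Y OR NOT V) AND (NOT Y OR V) AND (NOT Y OR NOT V)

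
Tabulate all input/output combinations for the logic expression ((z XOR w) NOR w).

z | w | Output
--------------
0 | 0 | 1
0 | 1 | 0
1 | 0 | 0
1 | 1 | 0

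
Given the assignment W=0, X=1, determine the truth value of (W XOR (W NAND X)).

Substituting: (0 XOR (0 NAND 1))
= 1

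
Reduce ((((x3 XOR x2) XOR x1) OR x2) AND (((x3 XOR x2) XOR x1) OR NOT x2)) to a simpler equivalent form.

By distribution ((E OR v) AND (E OR NOT v) = E):
= ((x3 XOR x2) XOR x1)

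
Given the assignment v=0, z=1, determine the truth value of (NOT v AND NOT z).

Substituting: (NOT 0 AND NOT 1)
= 0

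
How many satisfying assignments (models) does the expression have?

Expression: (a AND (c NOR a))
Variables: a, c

No assignment satisfies the expression.
Count: 0 out of 4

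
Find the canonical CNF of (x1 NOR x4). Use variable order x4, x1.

(x4 OR NOT x1) AND (NOT x4 OR x1) AND (NOT x4 OR NOT x1)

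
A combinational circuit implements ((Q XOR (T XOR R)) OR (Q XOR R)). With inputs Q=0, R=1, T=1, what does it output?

Substituting: ((0 XOR (1 XOR 1)) OR (0 XOR 1))
= 1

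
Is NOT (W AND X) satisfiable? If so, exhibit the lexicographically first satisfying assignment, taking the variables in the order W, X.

W=0, X=0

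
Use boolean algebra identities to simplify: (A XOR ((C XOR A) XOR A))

By XOR self-cancellation ((E XOR v) XOR v = E):
= (C XOR A)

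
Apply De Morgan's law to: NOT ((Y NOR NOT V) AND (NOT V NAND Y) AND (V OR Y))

NOT (Y NOR NOT V) OR NOT (NOT V NAND Y) OR NOT (V OR Y)
De Morgan's: NOT(AND of terms) = OR of negations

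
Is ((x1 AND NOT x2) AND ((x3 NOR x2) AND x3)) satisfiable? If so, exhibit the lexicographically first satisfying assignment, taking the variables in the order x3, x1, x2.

UNSATISFIABLE - no assignment makes this expression true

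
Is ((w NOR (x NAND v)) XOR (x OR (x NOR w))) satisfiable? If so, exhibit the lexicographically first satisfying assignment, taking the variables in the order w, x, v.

w=0, x=0, v=0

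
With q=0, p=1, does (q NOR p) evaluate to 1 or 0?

Substituting: (0 NOR 1)
= 0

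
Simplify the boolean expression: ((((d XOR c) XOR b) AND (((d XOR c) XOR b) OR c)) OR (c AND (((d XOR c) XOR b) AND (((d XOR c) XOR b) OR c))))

By absorption (E OR (E AND v) = E) then absorption (E AND (E OR v) = E):
= ((d XOR c) XOR b)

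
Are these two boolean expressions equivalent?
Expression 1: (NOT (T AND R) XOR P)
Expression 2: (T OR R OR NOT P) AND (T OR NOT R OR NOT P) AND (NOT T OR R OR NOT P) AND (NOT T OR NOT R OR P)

Yes, they are equivalent — the two output columns agree on all 8 assignments:
T | R | P | Expression 1 | Expression 2
---------------------------------------
0 | 0 | 0 | 1 | 1
0 | 0 | 1 | 0 | 0
0 | 1 | 0 | 1 | 1
0 | 1 | 1 | 0 | 0
1 | 0 | 0 | 1 | 1
1 | 0 | 1 | 0 | 0
1 | 1 | 0 | 0 | 0
1 | 1 | 1 | 1 | 1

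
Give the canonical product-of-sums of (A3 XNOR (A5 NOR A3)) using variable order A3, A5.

ΠM(0, 2, 3) = (A3 OR A5) AND (NOT A3 OR A5) AND (NOT A3 OR NOT A5)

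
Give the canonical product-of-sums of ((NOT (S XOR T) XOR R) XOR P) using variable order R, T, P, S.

ΠM(1, 2, 4, 7, 8, 11, 13, 14) = (R OR T OR P OR NOT S) AND (R OR T OR NOT P OR S) AND (R OR NOT T OR P OR S) AND (R OR NOT T OR NOT P OR NOT S) AND (NOT R OR T OR P OR S) AND (NOT R OR T OR NOT P OR NOT S) AND (NOT R OR NOT T OR P OR NOT S) AND (NOT R OR NOT T OR NOT P OR S)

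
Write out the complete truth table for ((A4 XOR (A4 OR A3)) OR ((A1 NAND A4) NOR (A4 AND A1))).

A3 | A4 | A1 | Output
---------------------
0 | 0 | 0 | 0
0 | 0 | 1 | 0
0 | 1 | 0 | 0
0 | 1 | 1 | 0
1 | 0 | 0 | 1
1 | 0 | 1 | 1
1 | 1 | 0 | 0
1 | 1 | 1 | 0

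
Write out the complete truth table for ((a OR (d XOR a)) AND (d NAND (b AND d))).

a | b | d | Output
------------------
0 | 0 | 0 | 0
0 | 0 | 1 | 1
0 | 1 | 0 | 0
0 | 1 | 1 | 0
1 | 0 | 0 | 1
1 | 0 | 1 | 1
1 | 1 | 0 | 1
1 | 1 | 1 | 0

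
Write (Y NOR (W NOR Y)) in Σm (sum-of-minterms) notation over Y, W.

Σm(1) = (NOT Y AND W)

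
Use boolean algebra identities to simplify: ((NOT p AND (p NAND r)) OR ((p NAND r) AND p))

By distribution ((E AND v) OR (E AND NOT v) = E):
= (p NAND r)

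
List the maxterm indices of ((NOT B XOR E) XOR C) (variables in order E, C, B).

ΠM(1, 2, 4, 7) = (E OR C OR NOT B) AND (E OR NOT C OR B) AND (NOT E OR C OR B) AND (NOT E OR NOT C OR NOT B)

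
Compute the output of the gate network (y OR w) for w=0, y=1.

Substituting: (1 OR 0)
= 1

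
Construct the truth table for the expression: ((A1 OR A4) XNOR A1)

A4 | A1 | Output
----------------
0 | 0 | 1
0 | 1 | 1
1 | 0 | 0
1 | 1 | 1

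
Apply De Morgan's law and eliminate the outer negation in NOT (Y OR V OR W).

NOT Y AND NOT V AND NOT W
De Morgan's: NOT(OR of terms) = AND of negations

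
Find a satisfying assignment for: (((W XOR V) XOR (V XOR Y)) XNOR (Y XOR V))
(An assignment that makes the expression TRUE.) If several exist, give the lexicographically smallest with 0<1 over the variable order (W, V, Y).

W=0, V=0, Y=0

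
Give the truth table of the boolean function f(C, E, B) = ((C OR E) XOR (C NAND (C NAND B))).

C | E | B | Output
------------------
0 | 0 | 0 | 1
0 | 0 | 1 | 1
0 | 1 | 0 | 0
0 | 1 | 1 | 0
1 | 0 | 0 | 1
1 | 0 | 1 | 0
1 | 1 | 0 | 1
1 | 1 | 1 | 0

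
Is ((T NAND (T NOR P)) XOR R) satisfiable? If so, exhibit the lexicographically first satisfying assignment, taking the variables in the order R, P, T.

R=0, P=0, T=0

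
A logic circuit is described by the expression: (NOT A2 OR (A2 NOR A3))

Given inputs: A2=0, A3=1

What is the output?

Substituting: (NOT 0 OR (0 NOR 1))
= 1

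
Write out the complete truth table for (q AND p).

q | p | Output
--------------
0 | 0 | 0
0 | 1 | 0
1 | 0 | 0
1 | 1 | 1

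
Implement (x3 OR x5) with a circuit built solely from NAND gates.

((x3 NAND x3) NAND (x5 NAND x5))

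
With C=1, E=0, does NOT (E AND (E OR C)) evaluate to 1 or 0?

Substituting: NOT (0 AND (0 OR 1))
= 1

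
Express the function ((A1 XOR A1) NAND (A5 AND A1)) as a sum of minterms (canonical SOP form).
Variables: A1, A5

Σm(0, 1, 2, 3) = (NOT A1 AND NOT A5) OR (NOT A1 AND A5) OR (A1 AND NOT A5) OR (A1 AND A5)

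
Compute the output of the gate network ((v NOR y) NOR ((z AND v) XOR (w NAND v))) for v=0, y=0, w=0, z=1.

Substituting: ((0 NOR 0) NOR ((1 AND 0) XOR (0 NAND 0)))
= 0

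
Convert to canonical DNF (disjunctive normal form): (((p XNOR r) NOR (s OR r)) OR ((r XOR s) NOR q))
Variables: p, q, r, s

(NOT p AND NOT q AND NOT r AND NOT s) OR (NOT p AND NOT q AND r AND s) OR (p AND NOT q AND NOT r AND NOT s) OR (p AND NOT q AND r AND s) OR (p AND q AND NOT r AND NOT s)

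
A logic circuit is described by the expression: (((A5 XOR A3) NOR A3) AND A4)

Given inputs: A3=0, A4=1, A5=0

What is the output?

Substituting: (((0 XOR 0) NOR 0) AND 1)
= 1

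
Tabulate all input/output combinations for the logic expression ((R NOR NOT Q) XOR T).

R | Q | T | Output
------------------
0 | 0 | 0 | 0
0 | 0 | 1 | 1
0 | 1 | 0 | 1
0 | 1 | 1 | 0
1 | 0 | 0 | 0
1 | 0 | 1 | 1
1 | 1 | 0 | 0
1 | 1 | 1 | 1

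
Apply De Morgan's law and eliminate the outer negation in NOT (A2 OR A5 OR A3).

NOT A2 AND NOT A5 AND NOT A3
De Morgan's: NOT(OR of terms) = AND of negations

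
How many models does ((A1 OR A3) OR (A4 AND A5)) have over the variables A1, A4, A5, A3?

Satisfying assignments: (0,0,0,1), (0,0,1,1), (0,1,0,1), (0,1,1,0), (0,1,1,1), (1,0,0,0), (1,0,0,1), (1,0,1,0), (1,0,1,1), (1,1,0,0), (1,1,0,1), (1,1,1,0), (1,1,1,1)
Count: 13 out of 16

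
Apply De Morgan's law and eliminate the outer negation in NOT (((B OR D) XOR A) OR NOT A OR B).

NOT ((B OR D) XOR A) AND A AND NOT B
De Morgan's: NOT(OR of terms) = AND of negations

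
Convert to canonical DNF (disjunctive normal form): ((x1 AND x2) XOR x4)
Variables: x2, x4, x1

(NOT x2 AND x4 AND NOT x1) OR (NOT x2 AND x4 AND x1) OR (x2 AND NOT x4 AND x1) OR (x2 AND x4 AND NOT x1)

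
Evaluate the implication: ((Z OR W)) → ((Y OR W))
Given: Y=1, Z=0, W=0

Antecedent ((Z OR W)) = 0; consequent ((Y OR W)) = 1.
0 → 1 = 1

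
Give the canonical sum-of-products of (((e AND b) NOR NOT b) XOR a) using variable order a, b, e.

Σm(2, 4, 5, 7) = (NOT a AND b AND NOT e) OR (a AND NOT b AND NOT e) OR (a AND NOT b AND e) OR (a AND b AND e)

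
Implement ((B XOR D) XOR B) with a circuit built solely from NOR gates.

((((((((B NOR D) NOR (B NOR D)) NOR ((B NOR D) NOR (B NOR D))) NOR ((((B NOR B) NOR (D NOR D)) NOR ((B NOR B) NOR (D NOR D))) NOR (((B NOR B) NOR (D NOR D)) NOR ((B NOR B) NOR (D NOR D))))) NOR B) NOR (((((B NOR D) NOR (B NOR D)) NOR ((B NOR D) NOR (B NOR D))) NOR ((((B NOR B) NOR (D NOR D)) NOR ((B NOR B) NOR (D NOR D))) NOR (((B NOR B) NOR (D NOR D)) NOR ((B NOR B) NOR (D NOR D))))) NOR B)) NOR ((((((B NOR D) NOR (B NOR D)) NOR ((B NOR D) NOR (B NOR D))) NOR ((((B NOR B) NOR (D NOR D)) NOR ((B NOR B) NOR (D NOR D))) NOR (((B NOR B) NOR (D NOR D)) NOR ((B NOR B) NOR (D NOR D))))) NOR B) NOR (((((B NOR D) NOR (B NOR D)) NOR ((B NOR D) NOR (B NOR D))) NOR ((((B NOR B) NOR (D NOR D)) NOR ((B NOR B) NOR (D NOR D))) NOR (((B NOR B) NOR (D NOR D)) NOR ((B NOR B) NOR (D NOR D))))) NOR B))) NOR ((((((((B NOR D) NOR (B NOR D)) NOR ((B NOR D) NOR (B NOR D))) NOR ((((B NOR B) NOR (D NOR D)) NOR ((B NOR B) NOR (D NOR D))) NOR (((B NOR B) NOR (D NOR D)) NOR ((B NOR B) NOR (D NOR D))))) NOR ((((B NOR D) NOR (B NOR D)) NOR ((B NOR D) NOR (B NOR D))) NOR ((((B NOR B) NOR (D NOR D)) NOR ((B NOR B) NOR (D NOR D))) NOR (((B NOR B) NOR (D NOR D)) NOR ((B NOR B) NOR (D NOR D)))))) NOR (B NOR B)) NOR ((((((B NOR D) NOR (B NOR D)) NOR ((B NOR D) NOR (B NOR D))) NOR ((((B NOR B) NOR (D NOR D)) NOR ((B NOR B) NOR (D NOR D))) NOR (((B NOR B) NOR (D NOR D)) NOR ((B NOR B) NOR (D NOR D))))) NOR ((((B NOR D) NOR (B NOR D)) NOR ((B NOR D) NOR (B NOR D))) NOR ((((B NOR B) NOR (D NOR D)) NOR ((B NOR B) NOR (D NOR D))) NOR (((B NOR B) NOR (D NOR D)) NOR ((B NOR B) NOR (D NOR D)))))) NOR (B NOR B))) NOR (((((((B NOR D) NOR (B NOR D)) NOR ((B NOR D) NOR (B NOR D))) NOR ((((B NOR B) NOR (D NOR D)) NOR ((B NOR B) NOR (D NOR D))) NOR (((B NOR B) NOR (D NOR D)) NOR ((B NOR B) NOR (D NOR D))))) NOR ((((B NOR D) NOR (B NOR D)) NOR ((B NOR D) NOR (B NOR D))) NOR ((((B NOR B) NOR (D NOR D)) NOR ((B NOR B) NOR (D NOR D))) NOR (((B NOR B) NOR (D NOR D)) NOR ((B NOR B) NOR (D NOR D)))))) NOR (B NOR B)) NOR ((((((B NOR D) NOR (B NOR D)) NOR ((B NOR D) NOR (B NOR D))) NOR ((((B NOR B) NOR (D NOR D)) NOR ((B NOR B) NOR (D NOR D))) NOR (((B NOR B) NOR (D NOR D)) NOR ((B NOR B) NOR (D NOR D))))) NOR ((((B NOR D) NOR (B NOR D)) NOR ((B NOR D) NOR (B NOR D))) NOR ((((B NOR B) NOR (D NOR D)) NOR ((B NOR B) NOR (D NOR D))) NOR (((B NOR B) NOR (D NOR D)) NOR ((B NOR B) NOR (D NOR D)))))) NOR (B NOR B)))))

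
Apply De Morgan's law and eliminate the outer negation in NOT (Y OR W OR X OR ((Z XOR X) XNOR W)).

NOT Y AND NOT W AND NOT X AND NOT ((Z XOR X) XNOR W)
De Morgan's: NOT(OR of terms) = AND of negations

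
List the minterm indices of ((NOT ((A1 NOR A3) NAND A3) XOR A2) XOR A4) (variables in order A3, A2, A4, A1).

Σm(2, 3, 4, 5, 10, 11, 12, 13) = (NOT A3 AND NOT A2 AND A4 AND NOT A1) OR (NOT A3 AND NOT A2 AND A4 AND A1) OR (NOT A3 AND A2 AND NOT A4 AND NOT A1) OR (NOT A3 AND A2 AND NOT A4 AND A1) OR (A3 AND NOT A2 AND A4 AND NOT A1) OR (A3 AND NOT A2 AND A4 AND A1) OR (A3 AND A2 AND NOT A4 AND NOT A1) OR (A3 AND A2 AND NOT A4 AND A1)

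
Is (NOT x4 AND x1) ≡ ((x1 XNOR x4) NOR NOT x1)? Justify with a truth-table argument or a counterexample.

Yes, they are equivalent — the two output columns agree on all 4 assignments:
x4 | x1 | Expression 1 | Expression 2
-------------------------------------
0 | 0 | 0 | 0
0 | 1 | 1 | 1
1 | 0 | 0 | 0
1 | 1 | 0 | 0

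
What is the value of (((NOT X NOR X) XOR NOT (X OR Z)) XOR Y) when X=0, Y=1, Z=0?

Substituting: (((NOT 0 NOR 0) XOR NOT (0 OR 0)) XOR 1)
= 0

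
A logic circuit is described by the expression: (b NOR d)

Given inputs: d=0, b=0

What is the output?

Substituting: (0 NOR 0)
= 1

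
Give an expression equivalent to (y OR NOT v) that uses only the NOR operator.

((y NOR (v NOR v)) NOR (y NOR (v NOR v)))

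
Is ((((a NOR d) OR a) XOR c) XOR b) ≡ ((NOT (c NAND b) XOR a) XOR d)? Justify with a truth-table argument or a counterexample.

No. Counterexample: with c=0, a=0, d=0, b=0, Expression 1 = 1 but Expression 2 = 0.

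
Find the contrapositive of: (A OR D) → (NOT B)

Contrapositive: B → NOT (A OR D)
Note: A statement and its contrapositive are logically equivalent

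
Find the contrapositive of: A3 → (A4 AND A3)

Contrapositive: NOT (A4 AND A3) → NOT A3
Note: A statement and its contrapositive are logically equivalent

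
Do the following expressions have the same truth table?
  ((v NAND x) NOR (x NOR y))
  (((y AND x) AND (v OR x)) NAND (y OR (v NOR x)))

No. Counterexample: with y=0, v=0, x=0, Expression 1 = 0 but Expression 2 = 1.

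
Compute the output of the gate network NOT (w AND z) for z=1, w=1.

Substituting: NOT (1 AND 1)
= 0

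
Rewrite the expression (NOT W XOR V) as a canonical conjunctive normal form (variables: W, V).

(W OR NOT V) AND (NOT W OR V)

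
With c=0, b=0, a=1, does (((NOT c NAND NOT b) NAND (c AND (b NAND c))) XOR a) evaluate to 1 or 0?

Substituting: (((NOT 0 NAND NOT 0) NAND (0 AND (0 NAND 0))) XOR 1)
= 0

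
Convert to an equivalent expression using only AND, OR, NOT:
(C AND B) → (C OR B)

NOT (C AND B) OR (C OR B)
(Implication elimination: A → B = NOT A OR B)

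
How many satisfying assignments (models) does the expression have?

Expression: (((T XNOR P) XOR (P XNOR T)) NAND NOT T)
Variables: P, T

Satisfying assignments: (0,0), (0,1), (1,0), (1,1)
Count: 4 out of 4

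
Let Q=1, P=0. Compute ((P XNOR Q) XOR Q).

Substituting: ((0 XNOR 1) XOR 1)
= 1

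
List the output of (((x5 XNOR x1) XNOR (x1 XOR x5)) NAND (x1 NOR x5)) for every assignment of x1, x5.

x1 | x5 | Output
----------------
0 | 0 | 1
0 | 1 | 1
1 | 0 | 1
1 | 1 | 1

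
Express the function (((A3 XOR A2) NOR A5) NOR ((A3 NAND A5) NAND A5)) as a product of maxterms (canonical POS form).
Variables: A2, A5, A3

ΠM(0, 1, 3, 4, 5, 7) = (A2 OR A5 OR A3) AND (A2 OR A5 OR NOT A3) AND (A2 OR NOT A5 OR NOT A3) AND (NOT A2 OR A5 OR A3) AND (NOT A2 OR A5 OR NOT A3) AND (NOT A2 OR NOT A5 OR NOT A3)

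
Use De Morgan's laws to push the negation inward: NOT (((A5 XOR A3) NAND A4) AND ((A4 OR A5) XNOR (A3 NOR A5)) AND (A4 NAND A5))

NOT ((A5 XOR A3) NAND A4) OR NOT ((A4 OR A5) XNOR (A3 NOR A5)) OR NOT (A4 NAND A5)
De Morgan's: NOT(AND of terms) = OR of negations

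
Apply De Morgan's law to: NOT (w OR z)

NOT w AND NOT z
De Morgan's: NOT(OR of terms) = AND of negations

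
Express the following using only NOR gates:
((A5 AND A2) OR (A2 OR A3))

((((A5 NOR A5) NOR (A2 NOR A2)) NOR ((A2 NOR A3) NOR (A2 NOR A3))) NOR (((A5 NOR A5) NOR (A2 NOR A2)) NOR ((A2 NOR A3) NOR (A2 NOR A3))))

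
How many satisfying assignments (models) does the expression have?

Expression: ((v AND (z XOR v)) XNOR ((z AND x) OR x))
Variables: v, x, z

Satisfying assignments: (0,0,0), (0,0,1), (1,0,1), (1,1,0)
Count: 4 out of 8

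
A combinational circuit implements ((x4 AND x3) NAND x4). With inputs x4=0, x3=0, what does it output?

Substituting: ((0 AND 0) NAND 0)
= 1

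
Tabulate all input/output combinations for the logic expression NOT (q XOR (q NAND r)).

r | q | Output
--------------
0 | 0 | 0
0 | 1 | 1
1 | 0 | 0
1 | 1 | 0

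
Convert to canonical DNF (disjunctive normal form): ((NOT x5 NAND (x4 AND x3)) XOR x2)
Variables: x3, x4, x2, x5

(NOT x3 AND NOT x4 AND NOT x2 AND NOT x5) OR (NOT x3 AND NOT x4 AND NOT x2 AND x5) OR (NOT x3 AND x4 AND NOT x2 AND NOT x5) OR (NOT x3 AND x4 AND NOT x2 AND x5) OR (x3 AND NOT x4 AND NOT x2 AND NOT x5) OR (x3 AND NOT x4 AND NOT x2 AND x5) OR (x3 AND x4 AND NOT x2 AND x5) OR (x3 AND x4 AND x2 AND NOT x5)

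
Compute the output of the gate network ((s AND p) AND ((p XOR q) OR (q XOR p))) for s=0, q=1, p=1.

Substituting: ((0 AND 1) AND ((1 XOR 1) OR (1 XOR 1)))
= 0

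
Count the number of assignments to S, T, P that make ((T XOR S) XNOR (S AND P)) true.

Satisfying assignments: (0,0,0), (0,0,1), (1,0,1), (1,1,0)
Count: 4 out of 8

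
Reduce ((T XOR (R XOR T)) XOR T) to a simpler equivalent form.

By XOR self-cancellation ((E XOR v) XOR v = E):
= (R XOR T)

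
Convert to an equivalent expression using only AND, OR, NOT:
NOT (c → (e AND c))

c AND NOT (e AND c)
(Negated implication: NOT(A → B) = A AND NOT B)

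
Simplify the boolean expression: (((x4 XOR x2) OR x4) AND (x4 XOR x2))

By absorption (E AND (E OR v) = E):
= (x4 XOR x2)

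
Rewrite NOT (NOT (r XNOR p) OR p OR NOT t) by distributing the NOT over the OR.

(r XNOR p) AND NOT p AND t
De Morgan's: NOT(OR of terms) = AND of negations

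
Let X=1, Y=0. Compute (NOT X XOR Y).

Substituting: (NOT 1 XOR 0)
= 0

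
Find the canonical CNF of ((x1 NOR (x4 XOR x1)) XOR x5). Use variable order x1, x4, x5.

(x1 OR x4 OR NOT x5) AND (x1 OR NOT x4 OR x5) AND (NOT x1 OR x4 OR x5) AND (NOT x1 OR NOT x4 OR x5)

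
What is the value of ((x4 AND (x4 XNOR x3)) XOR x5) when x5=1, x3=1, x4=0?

Substituting: ((0 AND (0 XNOR 1)) XOR 1)
= 1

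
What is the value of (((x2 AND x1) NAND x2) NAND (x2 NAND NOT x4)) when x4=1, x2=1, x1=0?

Substituting: (((1 AND 0) NAND 1) NAND (1 NAND NOT 1))
= 0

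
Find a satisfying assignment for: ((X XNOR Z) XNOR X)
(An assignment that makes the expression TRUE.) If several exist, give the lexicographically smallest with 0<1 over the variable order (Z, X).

Z=1, X=0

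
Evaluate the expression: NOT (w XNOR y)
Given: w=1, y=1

Substituting: NOT (1 XNOR 1)
= 0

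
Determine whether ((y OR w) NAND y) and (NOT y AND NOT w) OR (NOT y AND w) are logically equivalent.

Yes, they are equivalent — the two output columns agree on all 4 assignments:
y | w | Expression 1 | Expression 2
-----------------------------------
0 | 0 | 1 | 1
0 | 1 | 1 | 1
1 | 0 | 0 | 0
1 | 1 | 0 | 0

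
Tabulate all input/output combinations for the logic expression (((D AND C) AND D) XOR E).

D | E | C | Output
------------------
0 | 0 | 0 | 0
0 | 0 | 1 | 0
0 | 1 | 0 | 1
0 | 1 | 1 | 1
1 | 0 | 0 | 0
1 | 0 | 1 | 1
1 | 1 | 0 | 1
1 | 1 | 1 | 0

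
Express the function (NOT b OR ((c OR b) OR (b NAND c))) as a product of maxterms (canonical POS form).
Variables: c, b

ΠM() = TRUE (no maxterms)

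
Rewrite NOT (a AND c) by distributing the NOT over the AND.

NOT a OR NOT c
De Morgan's: NOT(AND of terms) = OR of negations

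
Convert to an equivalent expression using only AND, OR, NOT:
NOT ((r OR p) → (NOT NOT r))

(r OR p) AND NOT r
(Negated implication: NOT(A → B) = A AND NOT B)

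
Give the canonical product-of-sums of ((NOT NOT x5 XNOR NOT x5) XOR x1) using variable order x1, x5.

ΠM(0, 1) = (x1 OR x5) AND (x1 OR NOT x5)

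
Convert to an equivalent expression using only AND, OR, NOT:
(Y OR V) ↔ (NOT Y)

((Y OR V) AND (NOT Y)) OR (NOT (Y OR V) AND Y)
(Biconditional = both true or both false)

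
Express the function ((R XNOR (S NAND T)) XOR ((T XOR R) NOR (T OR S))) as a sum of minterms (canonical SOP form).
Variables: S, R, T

Σm(0, 2, 3, 5, 6) = (NOT S AND NOT R AND NOT T) OR (NOT S AND R AND NOT T) OR (NOT S AND R AND T) OR (S AND NOT R AND T) OR (S AND R AND NOT T)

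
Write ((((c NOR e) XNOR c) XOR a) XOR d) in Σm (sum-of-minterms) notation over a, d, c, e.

Σm(1, 4, 6, 7, 8, 10, 11, 13) = (NOT a AND NOT d AND NOT c AND e) OR (NOT a AND d AND NOT c AND NOT e) OR (NOT a AND d AND c AND NOT e) OR (NOT a AND d AND c AND e) OR (a AND NOT d AND NOT c AND NOT e) OR (a AND NOT d AND c AND NOT e) OR (a AND NOT d AND c AND e) OR (a AND d AND NOT c AND e)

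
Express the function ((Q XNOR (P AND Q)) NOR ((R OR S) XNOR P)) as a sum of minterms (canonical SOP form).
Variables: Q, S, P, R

Σm(9, 12, 13) = (Q AND NOT S AND NOT P AND R) OR (Q AND S AND NOT P AND NOT R) OR (Q AND S AND NOT P AND R)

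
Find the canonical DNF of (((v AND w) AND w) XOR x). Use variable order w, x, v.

(NOT w AND x AND NOT v) OR (NOT w AND x AND v) OR (w AND NOT x AND v) OR (w AND x AND NOT v)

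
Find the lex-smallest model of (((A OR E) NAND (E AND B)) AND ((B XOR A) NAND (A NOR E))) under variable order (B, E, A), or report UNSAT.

B=0, E=0, A=0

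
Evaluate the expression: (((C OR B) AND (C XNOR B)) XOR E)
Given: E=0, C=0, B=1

Substituting: (((0 OR 1) AND (0 XNOR 1)) XOR 0)
= 0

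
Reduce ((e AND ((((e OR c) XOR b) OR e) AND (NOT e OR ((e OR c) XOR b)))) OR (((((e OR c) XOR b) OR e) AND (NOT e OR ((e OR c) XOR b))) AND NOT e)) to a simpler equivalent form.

By distribution ((E AND v) OR (E AND NOT v) = E) then distribution ((E OR v) AND (E OR NOT v) = E):
= ((e OR c) XOR b)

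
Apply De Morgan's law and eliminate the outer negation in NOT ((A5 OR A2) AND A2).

NOT (A5 OR A2) OR NOT A2
De Morgan's: NOT(AND of terms) = OR of negations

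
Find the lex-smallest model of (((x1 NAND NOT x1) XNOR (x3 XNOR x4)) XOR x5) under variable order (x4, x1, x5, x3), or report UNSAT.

x4=0, x1=0, x5=0, x3=0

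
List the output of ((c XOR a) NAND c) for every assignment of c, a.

c | a | Output
--------------
0 | 0 | 1
0 | 1 | 1
1 | 0 | 0
1 | 1 | 1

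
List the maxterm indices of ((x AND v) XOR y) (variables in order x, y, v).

ΠM(0, 1, 4, 7) = (x OR y OR v) AND (x OR y OR NOT v) AND (NOT x OR y OR v) AND (NOT x OR NOT y OR NOT v)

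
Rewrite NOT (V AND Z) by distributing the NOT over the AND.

NOT V OR NOT Z
De Morgan's: NOT(AND of terms) = OR of negations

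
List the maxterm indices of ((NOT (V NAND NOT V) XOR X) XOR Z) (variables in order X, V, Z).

ΠM(0, 2, 5, 7) = (X OR V OR Z) AND (X OR NOT V OR Z) AND (NOT X OR V OR NOT Z) AND (NOT X OR NOT V OR NOT Z)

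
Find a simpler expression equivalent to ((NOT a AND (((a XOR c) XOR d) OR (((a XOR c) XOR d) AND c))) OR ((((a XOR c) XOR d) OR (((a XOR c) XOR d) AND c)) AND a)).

By distribution ((E AND v) OR (E AND NOT v) = E) then absorption (E OR (E AND v) = E):
= ((a XOR c) XOR d)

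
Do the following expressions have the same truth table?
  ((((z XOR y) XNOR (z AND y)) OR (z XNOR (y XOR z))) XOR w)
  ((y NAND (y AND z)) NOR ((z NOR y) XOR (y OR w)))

No. Counterexample: with w=0, z=0, y=0, Expression 1 = 1 but Expression 2 = 0.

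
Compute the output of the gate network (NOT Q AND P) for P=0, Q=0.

Substituting: (NOT 0 AND 0)
= 0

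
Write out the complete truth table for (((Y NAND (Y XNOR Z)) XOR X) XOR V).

X | V | Y | Z | Output
----------------------
0 | 0 | 0 | 0 | 1
0 | 0 | 0 | 1 | 1
0 | 0 | 1 | 0 | 1
0 | 0 | 1 | 1 | 0
0 | 1 | 0 | 0 | 0
0 | 1 | 0 | 1 | 0
0 | 1 | 1 | 0 | 0
0 | 1 | 1 | 1 | 1
1 | 0 | 0 | 0 | 0
1 | 0 | 0 | 1 | 0
1 | 0 | 1 | 0 | 0
1 | 0 | 1 | 1 | 1
1 | 1 | 0 | 0 | 1
1 | 1 | 0 | 1 | 1
1 | 1 | 1 | 0 | 1
1 | 1 | 1 | 1 | 0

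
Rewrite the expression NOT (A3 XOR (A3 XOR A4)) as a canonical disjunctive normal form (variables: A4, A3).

(NOT A4 AND NOT A3) OR (NOT A4 AND A3)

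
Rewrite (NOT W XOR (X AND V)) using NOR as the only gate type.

(((((W NOR W) NOR ((X NOR X) NOR (V NOR V))) NOR ((W NOR W) NOR ((X NOR X) NOR (V NOR V)))) NOR (((W NOR W) NOR ((X NOR X) NOR (V NOR V))) NOR ((W NOR W) NOR ((X NOR X) NOR (V NOR V))))) NOR (((((W NOR W) NOR (W NOR W)) NOR (((X NOR X) NOR (V NOR V)) NOR ((X NOR X) NOR (V NOR V)))) NOR (((W NOR W) NOR (W NOR W)) NOR (((X NOR X) NOR (V NOR V)) NOR ((X NOR X) NOR (V NOR V))))) NOR ((((W NOR W) NOR (W NOR W)) NOR (((X NOR X) NOR (V NOR V)) NOR ((X NOR X) NOR (V NOR V)))) NOR (((W NOR W) NOR (W NOR W)) NOR (((X NOR X) NOR (V NOR V)) NOR ((X NOR X) NOR (V NOR V)))))))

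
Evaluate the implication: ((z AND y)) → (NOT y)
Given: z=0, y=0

Antecedent ((z AND y)) = 0; consequent (NOT y) = 1.
0 → 1 = 1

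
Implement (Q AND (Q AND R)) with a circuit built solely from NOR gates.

((Q NOR Q) NOR (((Q NOR Q) NOR (R NOR R)) NOR ((Q NOR Q) NOR (R NOR R))))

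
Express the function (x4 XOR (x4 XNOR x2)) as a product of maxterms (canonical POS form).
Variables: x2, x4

ΠM(2, 3) = (NOT x2 OR x4) AND (NOT x2 OR NOT x4)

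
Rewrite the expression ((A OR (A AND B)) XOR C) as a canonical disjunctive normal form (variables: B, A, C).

(NOT B AND NOT A AND C) OR (NOT B AND A AND NOT C) OR (B AND NOT A AND C) OR (B AND A AND NOT C)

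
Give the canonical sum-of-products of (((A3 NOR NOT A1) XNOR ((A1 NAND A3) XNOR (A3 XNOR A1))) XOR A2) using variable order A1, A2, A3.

Σm(1, 2, 5, 6) = (NOT A1 AND NOT A2 AND A3) OR (NOT A1 AND A2 AND NOT A3) OR (A1 AND NOT A2 AND A3) OR (A1 AND A2 AND NOT A3)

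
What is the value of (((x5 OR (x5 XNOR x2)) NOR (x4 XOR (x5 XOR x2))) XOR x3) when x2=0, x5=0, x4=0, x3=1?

Substituting: (((0 OR (0 XNOR 0)) NOR (0 XOR (0 XOR 0))) XOR 1)
= 1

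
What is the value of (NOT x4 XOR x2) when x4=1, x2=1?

Substituting: (NOT 1 XOR 1)
= 1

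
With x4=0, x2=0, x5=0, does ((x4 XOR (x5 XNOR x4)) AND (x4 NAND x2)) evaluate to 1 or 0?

Substituting: ((0 XOR (0 XNOR 0)) AND (0 NAND 0))
= 1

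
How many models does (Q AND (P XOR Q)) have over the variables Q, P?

Satisfying assignments: (1,0)
Count: 1 out of 4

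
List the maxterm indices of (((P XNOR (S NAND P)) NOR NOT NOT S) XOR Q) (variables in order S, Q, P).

ΠM(1, 2, 4, 5) = (S OR Q OR NOT P) AND (S OR NOT Q OR P) AND (NOT S OR Q OR P) AND (NOT S OR Q OR NOT P)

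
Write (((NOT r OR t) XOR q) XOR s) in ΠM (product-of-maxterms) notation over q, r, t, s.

ΠM(1, 3, 4, 7, 8, 10, 13, 14) = (q OR r OR t OR NOT s) AND (q OR r OR NOT t OR NOT s) AND (q OR NOT r OR t OR s) AND (q OR NOT r OR NOT t OR NOT s) AND (NOT q OR r OR t OR s) AND (NOT q OR r OR NOT t OR s) AND (NOT q OR NOT r OR t OR NOT s) AND (NOT q OR NOT r OR NOT t OR s)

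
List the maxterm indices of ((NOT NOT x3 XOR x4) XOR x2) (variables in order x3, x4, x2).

ΠM(0, 3, 5, 6) = (x3 OR x4 OR x2) AND (x3 OR NOT x4 OR NOT x2) AND (NOT x3 OR x4 OR NOT x2) AND (NOT x3 OR NOT x4 OR x2)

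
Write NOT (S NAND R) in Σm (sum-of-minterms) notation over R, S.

Σm(3) = (R AND S)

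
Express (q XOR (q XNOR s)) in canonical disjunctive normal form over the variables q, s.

(NOT q AND NOT s) OR (q AND NOT s)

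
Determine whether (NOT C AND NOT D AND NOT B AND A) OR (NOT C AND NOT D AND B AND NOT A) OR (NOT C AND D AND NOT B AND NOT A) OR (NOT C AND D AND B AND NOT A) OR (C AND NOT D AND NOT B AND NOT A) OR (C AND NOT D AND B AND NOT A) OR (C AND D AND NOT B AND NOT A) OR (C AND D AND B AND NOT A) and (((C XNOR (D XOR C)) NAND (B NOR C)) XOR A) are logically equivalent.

Yes, they are equivalent — the two output columns agree on all 16 assignments:
C | D | B | A | Expression 1 | Expression 2
-------------------------------------------
0 | 0 | 0 | 0 | 0 | 0
0 | 0 | 0 | 1 | 1 | 1
0 | 0 | 1 | 0 | 1 | 1
0 | 0 | 1 | 1 | 0 | 0
0 | 1 | 0 | 0 | 1 | 1
0 | 1 | 0 | 1 | 0 | 0
0 | 1 | 1 | 0 | 1 | 1
0 | 1 | 1 | 1 | 0 | 0
1 | 0 | 0 | 0 | 1 | 1
1 | 0 | 0 | 1 | 0 | 0
1 | 0 | 1 | 0 | 1 | 1
1 | 0 | 1 | 1 | 0 | 0
1 | 1 | 0 | 0 | 1 | 1
1 | 1 | 0 | 1 | 0 | 0
1 | 1 | 1 | 0 | 1 | 1
1 | 1 | 1 | 1 | 0 | 0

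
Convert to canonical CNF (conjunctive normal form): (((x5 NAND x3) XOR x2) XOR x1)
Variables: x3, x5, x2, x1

(x3 OR x5 OR x2 OR NOT x1) AND (x3 OR x5 OR NOT x2 OR x1) AND (x3 OR NOT x5 OR x2 OR NOT x1) AND (x3 OR NOT x5 OR NOT x2 OR x1) AND (NOT x3 OR x5 OR x2 OR NOT x1) AND (NOT x3 OR x5 OR NOT x2 OR x1) AND (NOT x3 OR NOT x5 OR x2 OR x1) AND (NOT x3 OR NOT x5 OR NOT x2 OR NOT x1)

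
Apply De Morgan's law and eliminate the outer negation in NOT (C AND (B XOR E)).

NOT C OR NOT (B XOR E)
De Morgan's: NOT(AND of terms) = OR of negations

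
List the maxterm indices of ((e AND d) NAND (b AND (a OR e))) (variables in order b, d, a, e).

ΠM(13, 15) = (NOT b OR NOT d OR a OR NOT e) AND (NOT b OR NOT d OR NOT a OR NOT e)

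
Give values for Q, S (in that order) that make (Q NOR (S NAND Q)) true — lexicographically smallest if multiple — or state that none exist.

UNSATISFIABLE - no assignment makes this expression true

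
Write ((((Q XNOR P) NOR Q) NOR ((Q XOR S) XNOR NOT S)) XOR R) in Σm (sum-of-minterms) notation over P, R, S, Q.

Σm(0, 2, 5, 7, 12, 13, 14, 15) = (NOT P AND NOT R AND NOT S AND NOT Q) OR (NOT P AND NOT R AND S AND NOT Q) OR (NOT P AND R AND NOT S AND Q) OR (NOT P AND R AND S AND Q) OR (P AND R AND NOT S AND NOT Q) OR (P AND R AND NOT S AND Q) OR (P AND R AND S AND NOT Q) OR (P AND R AND S AND Q)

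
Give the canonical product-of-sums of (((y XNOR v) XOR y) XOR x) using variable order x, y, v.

ΠM(1, 3, 4, 6) = (x OR y OR NOT v) AND (x OR NOT y OR NOT v) AND (NOT x OR y OR v) AND (NOT x OR NOT y OR v)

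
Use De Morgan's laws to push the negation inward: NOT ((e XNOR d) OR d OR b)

NOT (e XNOR d) AND NOT d AND NOT b
De Morgan's: NOT(OR of terms) = AND of negations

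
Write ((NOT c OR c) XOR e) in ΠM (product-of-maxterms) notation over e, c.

ΠM(2, 3) = (NOT e OR c) AND (NOT e OR NOT c)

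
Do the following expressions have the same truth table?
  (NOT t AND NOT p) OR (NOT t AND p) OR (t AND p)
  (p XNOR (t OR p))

Yes, they are equivalent — the two output columns agree on all 4 assignments:
t | p | Expression 1 | Expression 2
-----------------------------------
0 | 0 | 1 | 1
0 | 1 | 1 | 1
1 | 0 | 0 | 0
1 | 1 | 1 | 1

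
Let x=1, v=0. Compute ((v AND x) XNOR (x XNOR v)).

Substituting: ((0 AND 1) XNOR (1 XNOR 0))
= 1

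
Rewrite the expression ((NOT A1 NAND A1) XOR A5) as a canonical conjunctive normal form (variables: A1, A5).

(A1 OR NOT A5) AND (NOT A1 OR NOT A5)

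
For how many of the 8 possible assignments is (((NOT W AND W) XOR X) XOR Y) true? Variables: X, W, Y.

Satisfying assignments: (0,0,1), (0,1,1), (1,0,0), (1,1,0)
Count: 4 out of 8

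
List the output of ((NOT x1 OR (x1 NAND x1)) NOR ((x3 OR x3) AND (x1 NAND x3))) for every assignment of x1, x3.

x1 | x3 | Output
----------------
0 | 0 | 0
0 | 1 | 0
1 | 0 | 1
1 | 1 | 1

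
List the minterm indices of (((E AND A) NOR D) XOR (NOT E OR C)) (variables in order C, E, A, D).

Σm(1, 3, 4, 9, 11, 13, 14, 15) = (NOT C AND NOT E AND NOT A AND D) OR (NOT C AND NOT E AND A AND D) OR (NOT C AND E AND NOT A AND NOT D) OR (C AND NOT E AND NOT A AND D) OR (C AND NOT E AND A AND D) OR (C AND E AND NOT A AND D) OR (C AND E AND A AND NOT D) OR (C AND E AND A AND D)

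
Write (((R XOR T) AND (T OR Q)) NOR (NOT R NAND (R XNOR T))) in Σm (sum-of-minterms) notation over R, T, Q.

Σm(0, 1) = (NOT R AND NOT T AND NOT Q) OR (NOT R AND NOT T AND Q)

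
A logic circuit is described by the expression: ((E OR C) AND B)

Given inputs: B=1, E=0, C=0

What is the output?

Substituting: ((0 OR 0) AND 1)
= 0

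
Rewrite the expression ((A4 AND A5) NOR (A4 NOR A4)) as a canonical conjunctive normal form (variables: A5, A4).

(A5 OR A4) AND (NOT A5 OR A4) AND (NOT A5 OR NOT A4)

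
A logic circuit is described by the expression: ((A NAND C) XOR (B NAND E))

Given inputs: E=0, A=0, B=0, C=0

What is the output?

Substituting: ((0 NAND 0) XOR (0 NAND 0))
= 0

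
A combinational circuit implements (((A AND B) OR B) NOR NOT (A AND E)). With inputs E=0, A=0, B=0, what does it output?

Substituting: (((0 AND 0) OR 0) NOR NOT (0 AND 0))
= 0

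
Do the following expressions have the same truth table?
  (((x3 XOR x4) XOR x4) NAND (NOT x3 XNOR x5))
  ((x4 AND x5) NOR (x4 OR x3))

No. Counterexample: with x3=0, x4=1, x5=0, Expression 1 = 1 but Expression 2 = 0.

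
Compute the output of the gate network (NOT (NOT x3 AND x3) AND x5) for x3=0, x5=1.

Substituting: (NOT (NOT 0 AND 0) AND 1)
= 1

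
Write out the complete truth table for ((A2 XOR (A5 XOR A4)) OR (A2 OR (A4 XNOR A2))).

A2 | A5 | A4 | Output
---------------------
0 | 0 | 0 | 1
0 | 0 | 1 | 1
0 | 1 | 0 | 1
0 | 1 | 1 | 0
1 | 0 | 0 | 1
1 | 0 | 1 | 1
1 | 1 | 0 | 1
1 | 1 | 1 | 1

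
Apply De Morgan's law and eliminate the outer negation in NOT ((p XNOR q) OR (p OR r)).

NOT (p XNOR q) AND NOT (p OR r)
De Morgan's: NOT(OR of terms) = AND of negations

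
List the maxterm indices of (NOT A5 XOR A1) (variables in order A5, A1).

ΠM(1, 2) = (A5 OR NOT A1) AND (NOT A5 OR A1)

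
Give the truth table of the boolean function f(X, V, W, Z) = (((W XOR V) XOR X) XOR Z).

X | V | W | Z | Output
----------------------
0 | 0 | 0 | 0 | 0
0 | 0 | 0 | 1 | 1
0 | 0 | 1 | 0 | 1
0 | 0 | 1 | 1 | 0
0 | 1 | 0 | 0 | 1
0 | 1 | 0 | 1 | 0
0 | 1 | 1 | 0 | 0
0 | 1 | 1 | 1 | 1
1 | 0 | 0 | 0 | 1
1 | 0 | 0 | 1 | 0
1 | 0 | 1 | 0 | 0
1 | 0 | 1 | 1 | 1
1 | 1 | 0 | 0 | 0
1 | 1 | 0 | 1 | 1
1 | 1 | 1 | 0 | 1
1 | 1 | 1 | 1 | 0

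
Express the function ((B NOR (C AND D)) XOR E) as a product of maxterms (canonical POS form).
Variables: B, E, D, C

ΠM(3, 4, 5, 6, 8, 9, 10, 11) = (B OR E OR NOT D OR NOT C) AND (B OR NOT E OR D OR C) AND (B OR NOT E OR D OR NOT C) AND (B OR NOT E OR NOT D OR C) AND (NOT B OR E OR D OR C) AND (NOT B OR E OR D OR NOT C) AND (NOT B OR E OR NOT D OR C) AND (NOT B OR E OR NOT D OR NOT C)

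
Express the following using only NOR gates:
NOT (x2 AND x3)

(((x2 NOR x2) NOR (x3 NOR x3)) NOR ((x2 NOR x2) NOR (x3 NOR x3)))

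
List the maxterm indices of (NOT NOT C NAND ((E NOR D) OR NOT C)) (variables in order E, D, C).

ΠM(1) = (E OR D OR NOT C)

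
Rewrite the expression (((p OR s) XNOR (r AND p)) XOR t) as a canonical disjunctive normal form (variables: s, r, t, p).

(NOT s AND NOT r AND NOT t AND NOT p) OR (NOT s AND NOT r AND t AND p) OR (NOT s AND r AND NOT t AND NOT p) OR (NOT s AND r AND NOT t AND p) OR (s AND NOT r AND t AND NOT p) OR (s AND NOT r AND t AND p) OR (s AND r AND NOT t AND p) OR (s AND r AND t AND NOT p)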